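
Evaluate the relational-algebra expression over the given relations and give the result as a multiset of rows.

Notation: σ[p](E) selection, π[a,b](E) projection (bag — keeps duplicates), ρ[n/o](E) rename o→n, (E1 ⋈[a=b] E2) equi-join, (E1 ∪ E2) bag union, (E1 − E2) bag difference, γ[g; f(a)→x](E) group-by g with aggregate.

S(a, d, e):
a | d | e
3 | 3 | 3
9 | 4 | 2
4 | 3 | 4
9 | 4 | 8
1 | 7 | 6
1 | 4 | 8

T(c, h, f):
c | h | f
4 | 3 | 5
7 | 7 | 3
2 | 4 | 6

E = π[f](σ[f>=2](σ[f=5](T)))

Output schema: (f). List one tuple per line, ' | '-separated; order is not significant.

Row counts bottom-up:
  T → 3
  σ[f=5](T) → 1
  σ[f>=2](σ[f=5](T)) → 1
  π[f](σ[f>=2](σ[f=5](T))) → 1

== RESULT ==
f
5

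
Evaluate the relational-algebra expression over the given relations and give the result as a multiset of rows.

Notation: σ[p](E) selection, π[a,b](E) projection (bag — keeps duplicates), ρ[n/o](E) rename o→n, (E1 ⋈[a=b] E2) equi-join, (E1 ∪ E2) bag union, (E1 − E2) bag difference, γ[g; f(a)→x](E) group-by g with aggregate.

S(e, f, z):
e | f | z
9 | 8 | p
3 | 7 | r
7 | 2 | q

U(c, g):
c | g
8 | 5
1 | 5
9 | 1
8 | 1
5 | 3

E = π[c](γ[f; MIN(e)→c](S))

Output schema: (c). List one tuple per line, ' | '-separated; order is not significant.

Subexpression sizes:
  S → 3
  γ[f; MIN(e)→c](S) → 3
  π[c](γ[f; MIN(e)→c](S)) → 3

== RESULT ==
c
3
7
9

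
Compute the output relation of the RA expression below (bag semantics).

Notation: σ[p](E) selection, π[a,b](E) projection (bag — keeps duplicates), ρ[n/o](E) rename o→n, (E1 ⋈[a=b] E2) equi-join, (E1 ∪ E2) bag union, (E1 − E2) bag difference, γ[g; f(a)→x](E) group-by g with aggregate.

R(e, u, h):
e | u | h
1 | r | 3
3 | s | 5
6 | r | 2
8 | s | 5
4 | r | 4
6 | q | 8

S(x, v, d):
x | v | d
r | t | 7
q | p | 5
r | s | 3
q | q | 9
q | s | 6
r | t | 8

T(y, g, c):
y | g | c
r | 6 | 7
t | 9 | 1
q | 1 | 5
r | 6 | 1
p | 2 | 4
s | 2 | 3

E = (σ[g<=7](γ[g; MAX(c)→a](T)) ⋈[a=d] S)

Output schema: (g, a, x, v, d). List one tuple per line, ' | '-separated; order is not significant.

Per-node cardinality:
  T → 6
  γ[g; MAX(c)→a](T) → 4
  σ[g<=7](γ[g; MAX(c)→a](T)) → 3
  S → 6
  (σ[g<=7](γ[g; MAX(c)→a](T)) ⋈[a=d] S) → 2

== RESULT ==
g | a | x | v | d
1 | 5 | q | p | 5
6 | 7 | r | t | 7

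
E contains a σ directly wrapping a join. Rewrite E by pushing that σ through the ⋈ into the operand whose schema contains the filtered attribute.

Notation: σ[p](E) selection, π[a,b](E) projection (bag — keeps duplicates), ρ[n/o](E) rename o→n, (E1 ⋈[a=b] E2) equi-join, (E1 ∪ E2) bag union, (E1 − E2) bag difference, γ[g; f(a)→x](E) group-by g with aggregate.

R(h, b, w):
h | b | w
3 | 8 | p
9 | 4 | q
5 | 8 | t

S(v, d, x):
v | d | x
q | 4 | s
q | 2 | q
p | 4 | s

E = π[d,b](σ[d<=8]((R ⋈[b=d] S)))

σ filters on d, owned by the right side.
E' = π[d,b]((R ⋈[b=d] σ[d<=8](S)))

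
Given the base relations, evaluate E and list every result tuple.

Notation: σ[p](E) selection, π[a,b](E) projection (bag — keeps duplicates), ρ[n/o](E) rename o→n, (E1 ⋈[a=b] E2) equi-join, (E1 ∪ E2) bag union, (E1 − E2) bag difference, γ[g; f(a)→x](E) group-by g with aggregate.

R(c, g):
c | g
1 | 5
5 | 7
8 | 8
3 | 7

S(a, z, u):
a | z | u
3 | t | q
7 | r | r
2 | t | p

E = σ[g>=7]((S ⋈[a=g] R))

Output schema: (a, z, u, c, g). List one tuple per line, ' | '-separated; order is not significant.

Stepwise |·|:
  S → 3
  R → 4
  (S ⋈[a=g] R) → 2
  σ[g>=7]((S ⋈[a=g] R)) → 2

== RESULT ==
a | z | u | c | g
7 | r | r | 3 | 7
7 | r | r | 5 | 7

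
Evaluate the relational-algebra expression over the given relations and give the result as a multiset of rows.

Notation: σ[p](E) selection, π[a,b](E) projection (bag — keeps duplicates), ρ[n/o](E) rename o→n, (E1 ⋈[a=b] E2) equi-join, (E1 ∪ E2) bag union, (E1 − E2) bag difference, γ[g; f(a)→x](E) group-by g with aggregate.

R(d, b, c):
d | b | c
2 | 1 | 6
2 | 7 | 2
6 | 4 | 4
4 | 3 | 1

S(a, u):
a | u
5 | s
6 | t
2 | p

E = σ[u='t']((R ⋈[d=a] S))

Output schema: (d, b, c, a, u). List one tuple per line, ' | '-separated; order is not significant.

Stepwise |·|:
  R → 4
  S → 3
  (R ⋈[d=a] S) → 3
  σ[u='t']((R ⋈[d=a] S)) → 1

== RESULT ==
d | b | c | a | u
6 | 4 | 4 | 6 | t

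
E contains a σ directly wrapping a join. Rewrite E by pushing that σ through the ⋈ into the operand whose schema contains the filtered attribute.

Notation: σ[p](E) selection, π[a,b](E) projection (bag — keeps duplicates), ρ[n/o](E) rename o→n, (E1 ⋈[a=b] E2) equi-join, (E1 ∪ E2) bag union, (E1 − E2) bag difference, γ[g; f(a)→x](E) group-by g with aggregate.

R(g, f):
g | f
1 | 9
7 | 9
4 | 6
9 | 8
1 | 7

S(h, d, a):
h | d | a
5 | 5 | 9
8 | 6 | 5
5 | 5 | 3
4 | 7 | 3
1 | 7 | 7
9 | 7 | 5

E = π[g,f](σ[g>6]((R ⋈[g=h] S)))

σ filters on g, owned by the left side.
E' = π[g,f]((σ[g>6](R) ⋈[g=h] S))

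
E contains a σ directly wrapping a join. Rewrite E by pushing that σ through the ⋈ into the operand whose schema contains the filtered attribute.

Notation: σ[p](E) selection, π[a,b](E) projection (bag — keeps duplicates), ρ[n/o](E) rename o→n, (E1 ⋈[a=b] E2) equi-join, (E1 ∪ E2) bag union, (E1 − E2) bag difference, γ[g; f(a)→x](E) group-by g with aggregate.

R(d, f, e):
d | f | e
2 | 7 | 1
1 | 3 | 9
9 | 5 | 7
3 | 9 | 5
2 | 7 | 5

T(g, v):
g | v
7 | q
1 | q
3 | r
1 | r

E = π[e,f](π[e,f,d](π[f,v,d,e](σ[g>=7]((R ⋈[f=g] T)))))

σ filters on g, owned by the right side.
E' = π[e,f](π[e,f,d](π[f,v,d,e]((R ⋈[f=g] σ[g>=7](T)))))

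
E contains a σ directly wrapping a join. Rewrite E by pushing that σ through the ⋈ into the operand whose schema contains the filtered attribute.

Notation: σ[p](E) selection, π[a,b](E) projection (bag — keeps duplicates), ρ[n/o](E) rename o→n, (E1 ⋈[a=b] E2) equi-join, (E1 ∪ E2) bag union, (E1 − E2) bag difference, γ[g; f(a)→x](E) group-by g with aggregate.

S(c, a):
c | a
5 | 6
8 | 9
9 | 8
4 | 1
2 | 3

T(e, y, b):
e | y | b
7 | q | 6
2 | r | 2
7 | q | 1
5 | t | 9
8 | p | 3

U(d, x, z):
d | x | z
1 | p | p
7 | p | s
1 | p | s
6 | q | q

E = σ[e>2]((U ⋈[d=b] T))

σ filters on e, owned by the right side.
E' = (U ⋈[d=b] σ[e>2](T))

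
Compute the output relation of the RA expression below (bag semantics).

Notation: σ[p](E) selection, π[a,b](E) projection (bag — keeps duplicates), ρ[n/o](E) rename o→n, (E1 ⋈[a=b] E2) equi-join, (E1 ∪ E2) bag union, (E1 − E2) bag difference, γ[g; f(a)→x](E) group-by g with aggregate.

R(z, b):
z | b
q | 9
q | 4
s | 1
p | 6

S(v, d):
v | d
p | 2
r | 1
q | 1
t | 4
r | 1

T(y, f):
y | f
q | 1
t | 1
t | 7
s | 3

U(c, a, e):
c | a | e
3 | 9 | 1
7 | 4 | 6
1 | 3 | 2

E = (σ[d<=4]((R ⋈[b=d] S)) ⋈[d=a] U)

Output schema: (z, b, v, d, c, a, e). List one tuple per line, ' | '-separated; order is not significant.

Subexpression sizes:
  R → 4
  S → 5
  (R ⋈[b=d] S) → 4
  σ[d<=4]((R ⋈[b=d] S)) → 4
  U → 3
  (σ[d<=4]((R ⋈[b=d] S)) ⋈[d=a] U) → 1

== RESULT ==
z | b | v | d | c | a | e
q | 4 | t | 4 | 7 | 4 | 6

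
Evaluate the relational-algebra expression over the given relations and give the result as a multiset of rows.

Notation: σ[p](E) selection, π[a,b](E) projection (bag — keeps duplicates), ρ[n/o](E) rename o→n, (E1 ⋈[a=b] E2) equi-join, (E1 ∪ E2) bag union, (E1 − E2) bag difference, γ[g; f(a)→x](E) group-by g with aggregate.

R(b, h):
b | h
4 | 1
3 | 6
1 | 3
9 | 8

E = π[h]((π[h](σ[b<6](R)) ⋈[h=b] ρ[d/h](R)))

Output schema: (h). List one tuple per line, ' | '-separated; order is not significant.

Subexpression sizes:
  R → 4
  σ[b<6](R) → 3
  π[h](σ[b<6](R)) → 3
  R → 4
  ρ[d/h](R) → 4
  (π[h](σ[b<6](R)) ⋈[h=b] ρ[d/h](R)) → 2
  π[h]((π[h](σ[b<6](R)) ⋈[h=b] ρ[d/h](R))) → 2

== RESULT ==
h
1
3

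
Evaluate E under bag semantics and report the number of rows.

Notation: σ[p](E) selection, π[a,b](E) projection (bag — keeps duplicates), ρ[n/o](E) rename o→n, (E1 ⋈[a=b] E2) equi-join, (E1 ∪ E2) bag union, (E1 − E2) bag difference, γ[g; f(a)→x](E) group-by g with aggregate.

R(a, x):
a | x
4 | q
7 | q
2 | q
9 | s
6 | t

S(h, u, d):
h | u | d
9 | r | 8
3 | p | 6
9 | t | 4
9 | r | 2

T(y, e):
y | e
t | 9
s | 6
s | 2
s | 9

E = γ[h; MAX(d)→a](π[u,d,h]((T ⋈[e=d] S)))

Row counts bottom-up:
  T → 4
  S → 4
  (T ⋈[e=d] S) → 2
  π[u,d,h]((T ⋈[e=d] S)) → 2
  γ[h; MAX(d)→a](π[u,d,h]((T ⋈[e=d] S))) → 2

|E| = 2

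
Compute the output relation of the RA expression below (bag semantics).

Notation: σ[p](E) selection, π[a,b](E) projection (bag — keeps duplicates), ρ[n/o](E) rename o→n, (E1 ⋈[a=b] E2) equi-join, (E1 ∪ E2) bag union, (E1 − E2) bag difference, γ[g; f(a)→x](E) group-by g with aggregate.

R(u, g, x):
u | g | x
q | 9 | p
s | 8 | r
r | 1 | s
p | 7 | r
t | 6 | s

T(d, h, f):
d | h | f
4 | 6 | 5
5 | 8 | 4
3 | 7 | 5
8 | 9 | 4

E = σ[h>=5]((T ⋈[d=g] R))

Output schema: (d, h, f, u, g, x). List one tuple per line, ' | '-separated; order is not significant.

Per-node cardinality:
  T → 4
  R → 5
  (T ⋈[d=g] R) → 1
  σ[h>=5]((T ⋈[d=g] R)) → 1

== RESULT ==
d | h | f | u | g | x
8 | 9 | 4 | s | 8 | r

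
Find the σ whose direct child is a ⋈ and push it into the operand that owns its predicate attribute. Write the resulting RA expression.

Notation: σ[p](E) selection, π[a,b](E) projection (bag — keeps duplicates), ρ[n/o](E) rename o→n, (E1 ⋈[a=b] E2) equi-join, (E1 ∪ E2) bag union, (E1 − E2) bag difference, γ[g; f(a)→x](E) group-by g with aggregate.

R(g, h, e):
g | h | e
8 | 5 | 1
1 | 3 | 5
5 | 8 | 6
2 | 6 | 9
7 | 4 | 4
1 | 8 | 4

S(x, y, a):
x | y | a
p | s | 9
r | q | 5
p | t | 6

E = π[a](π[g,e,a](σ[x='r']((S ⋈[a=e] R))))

σ filters on x, owned by the left side.
E' = π[a](π[g,e,a]((σ[x='r'](S) ⋈[a=e] R)))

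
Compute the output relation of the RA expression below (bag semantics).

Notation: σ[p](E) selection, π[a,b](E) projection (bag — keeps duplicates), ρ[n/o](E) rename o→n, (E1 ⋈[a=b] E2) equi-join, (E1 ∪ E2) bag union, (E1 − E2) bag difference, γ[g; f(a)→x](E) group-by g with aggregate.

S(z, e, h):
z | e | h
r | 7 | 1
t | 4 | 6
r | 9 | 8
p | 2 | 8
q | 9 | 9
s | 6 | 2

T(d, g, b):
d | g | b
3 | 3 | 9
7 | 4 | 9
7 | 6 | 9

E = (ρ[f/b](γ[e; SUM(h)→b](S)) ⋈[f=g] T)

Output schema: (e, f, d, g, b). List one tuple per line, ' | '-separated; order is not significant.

Stepwise |·|:
  S → 6
  γ[e; SUM(h)→b](S) → 5
  ρ[f/b](γ[e; SUM(h)→b](S)) → 5
  T → 3
  (ρ[f/b](γ[e; SUM(h)→b](S)) ⋈[f=g] T) → 1

== RESULT ==
e | f | d | g | b
4 | 6 | 7 | 6 | 9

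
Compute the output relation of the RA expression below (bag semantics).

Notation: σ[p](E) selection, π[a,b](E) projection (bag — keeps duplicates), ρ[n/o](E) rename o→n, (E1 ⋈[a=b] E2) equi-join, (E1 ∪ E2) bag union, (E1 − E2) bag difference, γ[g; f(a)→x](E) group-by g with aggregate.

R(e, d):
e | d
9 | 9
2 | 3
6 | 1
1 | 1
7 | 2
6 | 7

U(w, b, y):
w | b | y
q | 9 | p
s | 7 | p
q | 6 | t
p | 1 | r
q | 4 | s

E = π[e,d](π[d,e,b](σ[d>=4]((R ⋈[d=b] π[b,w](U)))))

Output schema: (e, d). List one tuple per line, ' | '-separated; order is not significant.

Subexpression sizes:
  R → 6
  U → 5
  π[b,w](U) → 5
  (R ⋈[d=b] π[b,w](U)) → 4
  σ[d>=4]((R ⋈[d=b] π[b,w](U))) → 2
  π[d,e,b](σ[d>=4]((R ⋈[d=b] π[b,w](U)))) → 2
  π[e,d](π[d,e,b](σ[d>=4]((R ⋈[d=b] π[b,w](U))))) → 2

== RESULT ==
e | d
6 | 7
9 | 9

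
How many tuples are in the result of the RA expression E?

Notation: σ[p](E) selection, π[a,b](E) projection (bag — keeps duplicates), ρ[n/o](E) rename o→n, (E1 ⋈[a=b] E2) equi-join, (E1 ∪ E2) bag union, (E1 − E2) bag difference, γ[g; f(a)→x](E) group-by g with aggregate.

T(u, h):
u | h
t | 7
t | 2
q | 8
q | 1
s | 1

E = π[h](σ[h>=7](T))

Row counts bottom-up:
  T → 5
  σ[h>=7](T) → 2
  π[h](σ[h>=7](T)) → 2

|E| = 2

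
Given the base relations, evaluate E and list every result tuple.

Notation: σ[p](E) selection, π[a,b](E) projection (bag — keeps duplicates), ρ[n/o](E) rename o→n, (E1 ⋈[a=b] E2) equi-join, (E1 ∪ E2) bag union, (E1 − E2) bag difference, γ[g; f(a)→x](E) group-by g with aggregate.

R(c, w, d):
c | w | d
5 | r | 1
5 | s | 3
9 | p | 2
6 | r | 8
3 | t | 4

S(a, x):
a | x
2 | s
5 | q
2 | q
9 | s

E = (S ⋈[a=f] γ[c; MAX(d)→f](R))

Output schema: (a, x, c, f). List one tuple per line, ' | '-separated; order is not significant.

Subexpression sizes:
  S → 4
  R → 5
  γ[c; MAX(d)→f](R) → 4
  (S ⋈[a=f] γ[c; MAX(d)→f](R)) → 2

== RESULT ==
a | x | c | f
2 | q | 9 | 2
2 | s | 9 | 2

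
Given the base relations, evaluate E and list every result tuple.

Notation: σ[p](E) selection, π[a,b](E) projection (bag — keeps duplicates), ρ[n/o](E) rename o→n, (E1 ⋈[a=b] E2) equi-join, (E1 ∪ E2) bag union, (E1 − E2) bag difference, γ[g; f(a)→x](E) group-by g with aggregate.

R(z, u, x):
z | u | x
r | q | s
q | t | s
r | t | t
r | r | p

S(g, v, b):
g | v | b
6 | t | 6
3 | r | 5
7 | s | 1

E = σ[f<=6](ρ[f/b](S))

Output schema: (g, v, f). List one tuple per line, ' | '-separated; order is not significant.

Row counts bottom-up:
  S → 3
  ρ[f/b](S) → 3
  σ[f<=6](ρ[f/b](S)) → 3

== RESULT ==
g | v | f
3 | r | 5
6 | t | 6
7 | s | 1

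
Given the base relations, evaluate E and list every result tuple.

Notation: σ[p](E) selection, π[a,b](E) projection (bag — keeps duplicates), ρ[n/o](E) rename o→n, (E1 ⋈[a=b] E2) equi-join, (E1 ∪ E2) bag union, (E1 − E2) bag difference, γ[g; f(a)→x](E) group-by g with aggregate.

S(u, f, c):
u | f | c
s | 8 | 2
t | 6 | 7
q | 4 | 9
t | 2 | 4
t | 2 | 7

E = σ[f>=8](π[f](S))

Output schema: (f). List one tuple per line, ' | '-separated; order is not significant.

Row counts bottom-up:
  S → 5
  π[f](S) → 5
  σ[f>=8](π[f](S)) → 1

== RESULT ==
f
8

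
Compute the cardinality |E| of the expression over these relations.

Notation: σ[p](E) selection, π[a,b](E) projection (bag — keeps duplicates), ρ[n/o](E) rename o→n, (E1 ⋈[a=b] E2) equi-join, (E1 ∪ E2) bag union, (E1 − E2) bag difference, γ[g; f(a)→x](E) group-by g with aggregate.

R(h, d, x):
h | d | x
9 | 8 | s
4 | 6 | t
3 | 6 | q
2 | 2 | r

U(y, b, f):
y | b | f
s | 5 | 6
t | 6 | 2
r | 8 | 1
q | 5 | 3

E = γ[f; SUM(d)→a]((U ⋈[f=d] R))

Row counts bottom-up:
  U → 4
  R → 4
  (U ⋈[f=d] R) → 3
  γ[f; SUM(d)→a]((U ⋈[f=d] R)) → 2

|E| = 2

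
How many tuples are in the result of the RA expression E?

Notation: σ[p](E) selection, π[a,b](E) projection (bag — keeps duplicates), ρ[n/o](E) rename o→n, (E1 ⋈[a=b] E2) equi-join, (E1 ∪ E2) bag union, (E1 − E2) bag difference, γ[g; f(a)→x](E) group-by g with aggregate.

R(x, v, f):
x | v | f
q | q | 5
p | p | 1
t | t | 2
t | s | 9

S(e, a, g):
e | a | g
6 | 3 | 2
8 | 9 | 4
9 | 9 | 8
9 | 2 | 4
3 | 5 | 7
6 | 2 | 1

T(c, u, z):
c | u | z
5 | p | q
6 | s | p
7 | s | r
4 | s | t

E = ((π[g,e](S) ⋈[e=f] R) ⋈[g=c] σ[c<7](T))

Stepwise |·|:
  S → 6
  π[g,e](S) → 6
  R → 4
  (π[g,e](S) ⋈[e=f] R) → 2
  T → 4
  σ[c<7](T) → 3
  ((π[g,e](S) ⋈[e=f] R) ⋈[g=c] σ[c<7](T)) → 1

|E| = 1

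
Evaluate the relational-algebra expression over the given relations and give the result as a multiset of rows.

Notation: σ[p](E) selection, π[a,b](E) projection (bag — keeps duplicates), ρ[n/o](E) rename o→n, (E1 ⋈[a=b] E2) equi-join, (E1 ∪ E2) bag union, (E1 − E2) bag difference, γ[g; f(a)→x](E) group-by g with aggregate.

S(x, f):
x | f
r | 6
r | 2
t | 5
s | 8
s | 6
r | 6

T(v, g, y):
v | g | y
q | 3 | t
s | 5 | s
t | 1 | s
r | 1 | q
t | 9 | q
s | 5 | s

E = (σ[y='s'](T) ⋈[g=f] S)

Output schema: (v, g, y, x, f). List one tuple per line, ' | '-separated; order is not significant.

Per-node cardinality:
  T → 6
  σ[y='s'](T) → 3
  S → 6
  (σ[y='s'](T) ⋈[g=f] S) → 2

== RESULT ==
v | g | y | x | f
s | 5 | s | t | 5
s | 5 | s | t | 5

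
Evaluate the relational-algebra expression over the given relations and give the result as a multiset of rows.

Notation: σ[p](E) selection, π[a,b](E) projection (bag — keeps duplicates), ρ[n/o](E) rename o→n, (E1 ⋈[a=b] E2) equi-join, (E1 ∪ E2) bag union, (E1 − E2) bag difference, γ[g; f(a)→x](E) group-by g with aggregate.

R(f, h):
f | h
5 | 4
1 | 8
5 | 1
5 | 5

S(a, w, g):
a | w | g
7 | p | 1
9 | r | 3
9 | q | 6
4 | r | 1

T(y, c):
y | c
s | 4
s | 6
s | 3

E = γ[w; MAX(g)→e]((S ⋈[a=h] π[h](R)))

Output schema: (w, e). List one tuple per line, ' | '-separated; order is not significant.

Stepwise |·|:
  S → 4
  R → 4
  π[h](R) → 4
  (S ⋈[a=h] π[h](R)) → 1
  γ[w; MAX(g)→e]((S ⋈[a=h] π[h](R))) → 1

== RESULT ==
w | e
r | 1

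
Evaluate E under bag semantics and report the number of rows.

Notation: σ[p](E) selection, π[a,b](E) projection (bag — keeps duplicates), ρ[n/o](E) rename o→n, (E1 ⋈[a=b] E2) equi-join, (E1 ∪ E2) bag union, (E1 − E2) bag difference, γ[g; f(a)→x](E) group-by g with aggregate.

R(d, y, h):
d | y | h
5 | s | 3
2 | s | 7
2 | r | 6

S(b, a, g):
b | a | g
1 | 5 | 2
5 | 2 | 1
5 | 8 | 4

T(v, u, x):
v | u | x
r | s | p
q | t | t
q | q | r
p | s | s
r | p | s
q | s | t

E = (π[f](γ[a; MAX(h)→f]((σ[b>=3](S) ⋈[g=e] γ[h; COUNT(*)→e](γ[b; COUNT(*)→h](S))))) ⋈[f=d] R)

Row counts bottom-up:
  S → 3
  σ[b>=3](S) → 2
  S → 3
  γ[b; COUNT(*)→h](S) → 2
  γ[h; COUNT(*)→e](γ[b; COUNT(*)→h](S)) → 2
  (σ[b>=3](S) ⋈[g=e] γ[h; COUNT(*)→e](γ[b; COUNT(*)→h](S))) → 2
  γ[a; MAX(h)→f]((σ[b>=3](S) ⋈[g=e] γ[h; COUNT(*)→e](γ[b; COUNT(*)→h](S)))) → 1
  π[f](γ[a; MAX(h)→f]((σ[b>=3](S) ⋈[g=e] γ[h; COUNT(*)→e](γ[b; COUNT(*)→h](S))))) → 1
  R → 3
  (π[f](γ[a; MAX(h)→f]((σ[b>=3](S) ⋈[g=e] γ[h; COUNT(*)→e](γ[b; COUNT(*)→h](S))))) ⋈[f=d] R) → 2

|E| = 2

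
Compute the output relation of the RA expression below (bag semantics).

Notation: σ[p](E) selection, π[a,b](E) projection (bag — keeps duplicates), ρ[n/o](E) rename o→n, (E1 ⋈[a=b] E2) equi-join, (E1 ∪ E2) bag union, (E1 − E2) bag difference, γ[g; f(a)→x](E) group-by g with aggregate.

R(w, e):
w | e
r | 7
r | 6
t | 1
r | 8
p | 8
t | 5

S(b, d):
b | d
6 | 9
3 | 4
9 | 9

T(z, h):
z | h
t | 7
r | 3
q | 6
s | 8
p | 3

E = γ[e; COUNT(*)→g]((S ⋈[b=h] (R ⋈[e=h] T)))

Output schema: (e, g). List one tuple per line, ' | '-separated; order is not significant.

Subexpression sizes:
  S → 3
  R → 6
  T → 5
  (R ⋈[e=h] T) → 4
  (S ⋈[b=h] (R ⋈[e=h] T)) → 1
  γ[e; COUNT(*)→g]((S ⋈[b=h] (R ⋈[e=h] T))) → 1

== RESULT ==
e | g
6 | 1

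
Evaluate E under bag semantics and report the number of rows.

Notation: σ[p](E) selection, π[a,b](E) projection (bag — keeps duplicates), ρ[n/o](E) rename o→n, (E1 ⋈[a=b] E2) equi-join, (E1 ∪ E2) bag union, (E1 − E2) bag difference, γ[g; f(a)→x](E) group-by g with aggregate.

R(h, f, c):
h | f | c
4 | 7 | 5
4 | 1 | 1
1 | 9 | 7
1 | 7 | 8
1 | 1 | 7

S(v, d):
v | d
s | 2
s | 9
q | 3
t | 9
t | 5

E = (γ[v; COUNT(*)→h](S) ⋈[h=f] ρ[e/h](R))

Per-node cardinality:
  S → 5
  γ[v; COUNT(*)→h](S) → 3
  R → 5
  ρ[e/h](R) → 5
  (γ[v; COUNT(*)→h](S) ⋈[h=f] ρ[e/h](R)) → 2

|E| = 2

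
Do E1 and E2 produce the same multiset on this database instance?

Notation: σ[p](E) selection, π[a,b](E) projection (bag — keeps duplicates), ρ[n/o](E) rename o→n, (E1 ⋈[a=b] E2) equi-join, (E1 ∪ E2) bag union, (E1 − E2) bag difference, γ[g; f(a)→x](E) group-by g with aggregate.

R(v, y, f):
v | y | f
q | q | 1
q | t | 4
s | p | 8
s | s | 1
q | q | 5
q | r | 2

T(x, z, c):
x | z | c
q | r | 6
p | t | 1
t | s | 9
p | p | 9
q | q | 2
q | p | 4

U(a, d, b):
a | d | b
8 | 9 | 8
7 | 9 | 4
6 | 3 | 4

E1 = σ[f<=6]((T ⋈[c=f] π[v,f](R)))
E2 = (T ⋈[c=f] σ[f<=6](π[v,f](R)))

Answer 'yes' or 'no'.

E1 per-node cardinality:
  T → 6
  R → 6
  π[v,f](R) → 6
  (T ⋈[c=f] π[v,f](R)) → 4
  σ[f<=6]((T ⋈[c=f] π[v,f](R))) → 4
E2 per-node cardinality:
  T → 6
  R → 6
  π[v,f](R) → 6
  σ[f<=6](π[v,f](R)) → 5
  (T ⋈[c=f] σ[f<=6](π[v,f](R))) → 4

E1 and E2 produce the same multiset:
x | z | c | v | f
p | t | 1 | q | 1
p | t | 1 | s | 1
q | p | 4 | q | 4
q | q | 2 | q | 2

yes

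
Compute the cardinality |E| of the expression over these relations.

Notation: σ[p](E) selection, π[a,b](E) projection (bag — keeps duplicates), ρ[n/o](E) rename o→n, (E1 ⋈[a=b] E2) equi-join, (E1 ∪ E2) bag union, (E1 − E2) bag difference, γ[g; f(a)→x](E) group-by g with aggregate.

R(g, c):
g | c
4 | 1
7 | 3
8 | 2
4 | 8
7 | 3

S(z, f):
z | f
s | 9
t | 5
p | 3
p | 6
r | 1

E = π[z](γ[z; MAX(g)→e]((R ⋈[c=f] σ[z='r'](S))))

Row counts bottom-up:
  R → 5
  S → 5
  σ[z='r'](S) → 1
  (R ⋈[c=f] σ[z='r'](S)) → 1
  γ[z; MAX(g)→e]((R ⋈[c=f] σ[z='r'](S))) → 1
  π[z](γ[z; MAX(g)→e]((R ⋈[c=f] σ[z='r'](S)))) → 1

|E| = 1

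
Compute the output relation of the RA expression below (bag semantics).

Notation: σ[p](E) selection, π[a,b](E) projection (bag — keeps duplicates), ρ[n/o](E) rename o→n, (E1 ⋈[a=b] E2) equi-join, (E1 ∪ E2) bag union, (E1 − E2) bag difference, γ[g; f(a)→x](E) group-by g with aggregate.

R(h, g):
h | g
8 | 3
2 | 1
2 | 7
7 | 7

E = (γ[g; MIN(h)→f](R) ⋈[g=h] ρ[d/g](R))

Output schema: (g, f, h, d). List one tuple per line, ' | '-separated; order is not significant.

Stepwise |·|:
  R → 4
  γ[g; MIN(h)→f](R) → 3
  R → 4
  ρ[d/g](R) → 4
  (γ[g; MIN(h)→f](R) ⋈[g=h] ρ[d/g](R)) → 1

== RESULT ==
g | f | h | d
7 | 2 | 7 | 7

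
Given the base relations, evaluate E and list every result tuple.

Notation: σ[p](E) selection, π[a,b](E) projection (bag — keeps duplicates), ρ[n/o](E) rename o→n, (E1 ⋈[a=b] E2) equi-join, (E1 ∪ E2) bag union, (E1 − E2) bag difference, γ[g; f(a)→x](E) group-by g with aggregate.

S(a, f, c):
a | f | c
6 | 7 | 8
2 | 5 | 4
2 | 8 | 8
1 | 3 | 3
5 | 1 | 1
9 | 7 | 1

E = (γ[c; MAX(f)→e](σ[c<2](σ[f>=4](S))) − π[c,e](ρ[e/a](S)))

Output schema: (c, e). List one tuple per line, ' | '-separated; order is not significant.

Stepwise |·|:
  S → 6
  σ[f>=4](S) → 4
  σ[c<2](σ[f>=4](S)) → 1
  γ[c; MAX(f)→e](σ[c<2](σ[f>=4](S))) → 1
  S → 6
  ρ[e/a](S) → 6
  π[c,e](ρ[e/a](S)) → 6
  (γ[c; MAX(f)→e](σ[c<2](σ[f>=4](S))) − π[c,e](ρ[e/a](S))) → 1

== RESULT ==
c | e
1 | 7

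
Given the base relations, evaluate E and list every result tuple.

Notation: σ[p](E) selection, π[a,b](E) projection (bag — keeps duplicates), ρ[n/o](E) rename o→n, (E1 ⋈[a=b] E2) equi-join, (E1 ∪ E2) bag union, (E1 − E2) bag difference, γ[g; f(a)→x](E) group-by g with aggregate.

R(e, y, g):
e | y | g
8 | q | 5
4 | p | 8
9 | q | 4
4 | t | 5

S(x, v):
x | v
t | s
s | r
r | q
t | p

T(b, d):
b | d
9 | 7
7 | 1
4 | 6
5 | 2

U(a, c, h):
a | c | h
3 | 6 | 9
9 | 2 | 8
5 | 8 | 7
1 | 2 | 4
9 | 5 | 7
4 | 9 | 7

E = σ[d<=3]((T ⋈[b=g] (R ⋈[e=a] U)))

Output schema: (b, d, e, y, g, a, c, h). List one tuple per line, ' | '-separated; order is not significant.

Subexpression sizes:
  T → 4
  R → 4
  U → 6
  (R ⋈[e=a] U) → 4
  (T ⋈[b=g] (R ⋈[e=a] U)) → 3
  σ[d<=3]((T ⋈[b=g] (R ⋈[e=a] U))) → 1

== RESULT ==
b | d | e | y | g | a | c | h
5 | 2 | 4 | t | 5 | 4 | 9 | 7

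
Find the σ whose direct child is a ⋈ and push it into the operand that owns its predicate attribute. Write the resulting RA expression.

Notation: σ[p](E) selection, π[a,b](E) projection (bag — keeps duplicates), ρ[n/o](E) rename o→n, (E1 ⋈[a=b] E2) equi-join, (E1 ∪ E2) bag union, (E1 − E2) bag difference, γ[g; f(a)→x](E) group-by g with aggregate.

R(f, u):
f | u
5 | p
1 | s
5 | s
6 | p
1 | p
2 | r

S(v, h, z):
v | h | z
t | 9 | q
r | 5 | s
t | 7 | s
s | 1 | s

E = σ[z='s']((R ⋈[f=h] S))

σ filters on z, owned by the right side.
E' = (R ⋈[f=h] σ[z='s'](S))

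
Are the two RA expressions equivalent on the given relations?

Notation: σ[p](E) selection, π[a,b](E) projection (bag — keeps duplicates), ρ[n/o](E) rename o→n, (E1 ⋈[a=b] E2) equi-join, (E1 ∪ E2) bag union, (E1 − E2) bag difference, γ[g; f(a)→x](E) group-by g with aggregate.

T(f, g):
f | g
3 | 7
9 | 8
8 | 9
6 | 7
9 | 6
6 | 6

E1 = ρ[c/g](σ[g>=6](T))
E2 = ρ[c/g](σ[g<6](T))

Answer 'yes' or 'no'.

E1 subexpression sizes:
  T → 6
  σ[g>=6](T) → 6
  ρ[c/g](σ[g>=6](T)) → 6
E2 subexpression sizes:
  T → 6
  σ[g<6](T) → 0
  ρ[c/g](σ[g<6](T)) → 0

E1 result:
f | c
3 | 7
6 | 6
6 | 7
8 | 9
9 | 6
9 | 8
E2 result:
f | c
(0 rows)
Witness: (6, 7) appears 1× in E1 but 0× in E2.

no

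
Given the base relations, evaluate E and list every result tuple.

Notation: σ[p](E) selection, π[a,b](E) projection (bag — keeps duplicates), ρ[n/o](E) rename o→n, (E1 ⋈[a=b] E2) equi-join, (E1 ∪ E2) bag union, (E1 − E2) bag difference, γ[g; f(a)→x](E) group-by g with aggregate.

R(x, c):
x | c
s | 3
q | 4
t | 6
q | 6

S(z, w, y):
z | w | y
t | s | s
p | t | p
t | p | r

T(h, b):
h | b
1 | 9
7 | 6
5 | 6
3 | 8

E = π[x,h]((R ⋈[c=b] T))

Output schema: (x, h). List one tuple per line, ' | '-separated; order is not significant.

Subexpression sizes:
  R → 4
  T → 4
  (R ⋈[c=b] T) → 4
  π[x,h]((R ⋈[c=b] T)) → 4

== RESULT ==
x | h
q | 5
q | 7
t | 5
t | 7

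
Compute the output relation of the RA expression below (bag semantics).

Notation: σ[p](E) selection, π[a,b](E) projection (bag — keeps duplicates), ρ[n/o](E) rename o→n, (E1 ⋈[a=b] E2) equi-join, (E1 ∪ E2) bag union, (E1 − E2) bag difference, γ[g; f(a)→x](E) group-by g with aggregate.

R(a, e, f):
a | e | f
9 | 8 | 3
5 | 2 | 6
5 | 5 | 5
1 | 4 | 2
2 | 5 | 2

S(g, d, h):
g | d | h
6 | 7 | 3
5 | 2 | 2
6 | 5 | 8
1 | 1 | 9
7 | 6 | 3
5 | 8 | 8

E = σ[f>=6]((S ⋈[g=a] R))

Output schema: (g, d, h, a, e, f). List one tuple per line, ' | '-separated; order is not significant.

Subexpression sizes:
  S → 6
  R → 5
  (S ⋈[g=a] R) → 5
  σ[f>=6]((S ⋈[g=a] R)) → 2

== RESULT ==
g | d | h | a | e | f
5 | 2 | 2 | 5 | 2 | 6
5 | 8 | 8 | 5 | 2 | 6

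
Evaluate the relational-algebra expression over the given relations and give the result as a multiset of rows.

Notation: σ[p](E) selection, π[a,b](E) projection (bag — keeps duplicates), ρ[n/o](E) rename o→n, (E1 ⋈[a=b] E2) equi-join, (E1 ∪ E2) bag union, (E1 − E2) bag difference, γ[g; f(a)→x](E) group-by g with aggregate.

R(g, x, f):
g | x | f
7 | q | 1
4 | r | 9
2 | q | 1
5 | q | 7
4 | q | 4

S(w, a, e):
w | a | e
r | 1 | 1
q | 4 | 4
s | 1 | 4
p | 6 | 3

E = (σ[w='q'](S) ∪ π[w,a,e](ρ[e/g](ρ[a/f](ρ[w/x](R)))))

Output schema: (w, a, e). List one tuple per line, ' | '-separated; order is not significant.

Subexpression sizes:
  S → 4
  σ[w='q'](S) → 1
  R → 5
  ρ[w/x](R) → 5
  ρ[a/f](ρ[w/x](R)) → 5
  ρ[e/g](ρ[a/f](ρ[w/x](R))) → 5
  π[w,a,e](ρ[e/g](ρ[a/f](ρ[w/x](R)))) → 5
  (σ[w='q'](S) ∪ π[w,a,e](ρ[e/g](ρ[a/f](ρ[w/x](R))))) → 6

== RESULT ==
w | a | e
q | 1 | 2
q | 1 | 7
q | 4 | 4
q | 4 | 4
q | 7 | 5
r | 9 | 4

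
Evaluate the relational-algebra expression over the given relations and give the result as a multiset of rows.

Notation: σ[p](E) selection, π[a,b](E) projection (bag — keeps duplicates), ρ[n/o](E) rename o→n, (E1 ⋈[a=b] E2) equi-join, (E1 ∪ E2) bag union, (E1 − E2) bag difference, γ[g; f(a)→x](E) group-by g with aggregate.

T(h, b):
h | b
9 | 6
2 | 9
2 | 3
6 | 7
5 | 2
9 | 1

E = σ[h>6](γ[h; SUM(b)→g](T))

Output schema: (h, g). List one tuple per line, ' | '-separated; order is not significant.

Subexpression sizes:
  T → 6
  γ[h; SUM(b)→g](T) → 4
  σ[h>6](γ[h; SUM(b)→g](T)) → 1

== RESULT ==
h | g
9 | 7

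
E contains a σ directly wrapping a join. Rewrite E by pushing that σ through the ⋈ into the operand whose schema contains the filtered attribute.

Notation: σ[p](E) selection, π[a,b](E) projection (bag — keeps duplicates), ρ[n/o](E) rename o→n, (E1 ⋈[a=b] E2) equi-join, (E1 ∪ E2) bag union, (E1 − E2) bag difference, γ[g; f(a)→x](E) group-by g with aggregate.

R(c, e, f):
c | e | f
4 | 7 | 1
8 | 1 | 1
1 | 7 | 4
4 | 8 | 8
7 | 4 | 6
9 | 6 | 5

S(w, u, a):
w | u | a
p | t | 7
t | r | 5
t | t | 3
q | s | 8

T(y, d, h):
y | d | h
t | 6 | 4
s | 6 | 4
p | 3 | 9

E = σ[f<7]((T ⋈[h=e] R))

σ filters on f, owned by the right side.
E' = (T ⋈[h=e] σ[f<7](R))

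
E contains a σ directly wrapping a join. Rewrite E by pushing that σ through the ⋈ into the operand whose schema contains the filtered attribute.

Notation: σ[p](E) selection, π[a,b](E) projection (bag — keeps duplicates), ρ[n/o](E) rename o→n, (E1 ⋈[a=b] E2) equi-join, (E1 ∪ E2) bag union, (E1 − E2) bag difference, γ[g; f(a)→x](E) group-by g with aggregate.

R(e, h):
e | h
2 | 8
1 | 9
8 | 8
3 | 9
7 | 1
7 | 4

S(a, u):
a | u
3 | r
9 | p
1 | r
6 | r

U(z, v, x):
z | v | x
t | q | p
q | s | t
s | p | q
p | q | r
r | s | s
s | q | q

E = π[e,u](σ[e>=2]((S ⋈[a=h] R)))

σ filters on e, owned by the right side.
E' = π[e,u]((S ⋈[a=h] σ[e>=2](R)))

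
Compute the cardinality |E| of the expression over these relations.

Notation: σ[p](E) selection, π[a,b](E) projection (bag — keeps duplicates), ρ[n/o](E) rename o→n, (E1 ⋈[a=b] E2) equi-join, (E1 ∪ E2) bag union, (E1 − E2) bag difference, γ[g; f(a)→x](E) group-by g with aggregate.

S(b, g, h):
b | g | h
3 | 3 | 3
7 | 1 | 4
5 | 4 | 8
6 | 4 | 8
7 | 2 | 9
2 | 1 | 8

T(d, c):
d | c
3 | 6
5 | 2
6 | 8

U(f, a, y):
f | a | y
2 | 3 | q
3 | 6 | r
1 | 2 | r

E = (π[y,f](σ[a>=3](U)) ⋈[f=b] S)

Per-node cardinality:
  U → 3
  σ[a>=3](U) → 2
  π[y,f](σ[a>=3](U)) → 2
  S → 6
  (π[y,f](σ[a>=3](U)) ⋈[f=b] S) → 2

|E| = 2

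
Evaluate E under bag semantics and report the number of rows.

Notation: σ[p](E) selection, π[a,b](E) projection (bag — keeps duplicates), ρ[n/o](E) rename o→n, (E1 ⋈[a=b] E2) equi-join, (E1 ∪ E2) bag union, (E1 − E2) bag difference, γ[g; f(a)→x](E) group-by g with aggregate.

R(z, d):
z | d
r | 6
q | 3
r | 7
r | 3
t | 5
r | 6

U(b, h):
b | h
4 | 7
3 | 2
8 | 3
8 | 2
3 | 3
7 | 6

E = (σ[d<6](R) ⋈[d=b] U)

Row counts bottom-up:
  R → 6
  σ[d<6](R) → 3
  U → 6
  (σ[d<6](R) ⋈[d=b] U) → 4

|E| = 4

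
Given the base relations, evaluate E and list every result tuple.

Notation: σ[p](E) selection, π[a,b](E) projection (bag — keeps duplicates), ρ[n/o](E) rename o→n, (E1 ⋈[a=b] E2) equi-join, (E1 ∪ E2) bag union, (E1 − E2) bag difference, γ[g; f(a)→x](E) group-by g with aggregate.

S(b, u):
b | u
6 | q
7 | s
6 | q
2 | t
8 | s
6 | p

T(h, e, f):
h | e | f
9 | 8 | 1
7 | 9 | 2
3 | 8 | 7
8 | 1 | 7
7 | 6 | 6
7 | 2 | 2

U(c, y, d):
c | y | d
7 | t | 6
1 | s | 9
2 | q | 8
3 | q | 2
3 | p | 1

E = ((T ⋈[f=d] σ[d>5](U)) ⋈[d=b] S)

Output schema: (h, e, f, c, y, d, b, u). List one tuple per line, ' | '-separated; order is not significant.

Row counts bottom-up:
  T → 6
  U → 5
  σ[d>5](U) → 3
  (T ⋈[f=d] σ[d>5](U)) → 1
  S → 6
  ((T ⋈[f=d] σ[d>5](U)) ⋈[d=b] S) → 3

== RESULT ==
h | e | f | c | y | d | b | u
7 | 6 | 6 | 7 | t | 6 | 6 | p
7 | 6 | 6 | 7 | t | 6 | 6 | q
7 | 6 | 6 | 7 | t | 6 | 6 | q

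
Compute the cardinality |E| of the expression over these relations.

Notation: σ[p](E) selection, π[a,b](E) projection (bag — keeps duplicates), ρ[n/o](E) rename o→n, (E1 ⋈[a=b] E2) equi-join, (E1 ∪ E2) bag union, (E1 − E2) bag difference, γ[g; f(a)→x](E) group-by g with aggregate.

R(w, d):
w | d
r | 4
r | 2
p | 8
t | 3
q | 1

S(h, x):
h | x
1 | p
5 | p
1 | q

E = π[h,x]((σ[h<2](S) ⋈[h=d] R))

Subexpression sizes:
  S → 3
  σ[h<2](S) → 2
  R → 5
  (σ[h<2](S) ⋈[h=d] R) → 2
  π[h,x]((σ[h<2](S) ⋈[h=d] R)) → 2

|E| = 2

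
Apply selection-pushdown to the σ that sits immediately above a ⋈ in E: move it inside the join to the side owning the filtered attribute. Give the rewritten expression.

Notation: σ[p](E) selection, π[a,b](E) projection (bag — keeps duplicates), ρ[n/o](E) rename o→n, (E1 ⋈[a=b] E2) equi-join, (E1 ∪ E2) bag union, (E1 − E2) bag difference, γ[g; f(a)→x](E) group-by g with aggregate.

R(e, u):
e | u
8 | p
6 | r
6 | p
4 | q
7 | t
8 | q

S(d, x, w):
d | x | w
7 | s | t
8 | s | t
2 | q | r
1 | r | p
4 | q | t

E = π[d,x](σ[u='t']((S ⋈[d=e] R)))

σ filters on u, owned by the right side.
E' = π[d,x]((S ⋈[d=e] σ[u='t'](R)))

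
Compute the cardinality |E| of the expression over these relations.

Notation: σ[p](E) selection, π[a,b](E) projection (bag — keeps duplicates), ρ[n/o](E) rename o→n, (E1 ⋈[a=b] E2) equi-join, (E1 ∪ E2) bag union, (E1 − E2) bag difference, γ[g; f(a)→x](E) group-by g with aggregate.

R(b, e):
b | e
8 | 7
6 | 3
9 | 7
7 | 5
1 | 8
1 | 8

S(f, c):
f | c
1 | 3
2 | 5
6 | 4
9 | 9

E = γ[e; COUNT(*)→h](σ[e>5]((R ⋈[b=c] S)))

Per-node cardinality:
  R → 6
  S → 4
  (R ⋈[b=c] S) → 1
  σ[e>5]((R ⋈[b=c] S)) → 1
  γ[e; COUNT(*)→h](σ[e>5]((R ⋈[b=c] S))) → 1

|E| = 1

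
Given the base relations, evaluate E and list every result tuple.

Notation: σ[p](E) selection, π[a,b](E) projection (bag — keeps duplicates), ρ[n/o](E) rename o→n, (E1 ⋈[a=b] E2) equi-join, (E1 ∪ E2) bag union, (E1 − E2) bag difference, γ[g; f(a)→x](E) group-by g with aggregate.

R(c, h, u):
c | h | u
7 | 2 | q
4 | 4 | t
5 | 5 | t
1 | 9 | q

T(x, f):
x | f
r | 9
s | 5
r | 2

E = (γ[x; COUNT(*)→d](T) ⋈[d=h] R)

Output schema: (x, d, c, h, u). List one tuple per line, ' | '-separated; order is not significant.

Stepwise |·|:
  T → 3
  γ[x; COUNT(*)→d](T) → 2
  R → 4
  (γ[x; COUNT(*)→d](T) ⋈[d=h] R) → 1

== RESULT ==
x | d | c | h | u
r | 2 | 7 | 2 | q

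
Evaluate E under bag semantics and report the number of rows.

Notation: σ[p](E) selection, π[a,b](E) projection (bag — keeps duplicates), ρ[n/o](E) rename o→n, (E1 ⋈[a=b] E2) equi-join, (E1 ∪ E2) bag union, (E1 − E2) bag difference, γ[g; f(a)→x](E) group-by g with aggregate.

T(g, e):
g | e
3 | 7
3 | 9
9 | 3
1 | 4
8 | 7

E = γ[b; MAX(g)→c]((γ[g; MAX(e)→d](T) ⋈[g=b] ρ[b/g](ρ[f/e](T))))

Row counts bottom-up:
  T → 5
  γ[g; MAX(e)→d](T) → 4
  T → 5
  ρ[f/e](T) → 5
  ρ[b/g](ρ[f/e](T)) → 5
  (γ[g; MAX(e)→d](T) ⋈[g=b] ρ[b/g](ρ[f/e](T))) → 5
  γ[b; MAX(g)→c]((γ[g; MAX(e)→d](T) ⋈[g=b] ρ[b/g](ρ[f/e](T)))) → 4

|E| = 4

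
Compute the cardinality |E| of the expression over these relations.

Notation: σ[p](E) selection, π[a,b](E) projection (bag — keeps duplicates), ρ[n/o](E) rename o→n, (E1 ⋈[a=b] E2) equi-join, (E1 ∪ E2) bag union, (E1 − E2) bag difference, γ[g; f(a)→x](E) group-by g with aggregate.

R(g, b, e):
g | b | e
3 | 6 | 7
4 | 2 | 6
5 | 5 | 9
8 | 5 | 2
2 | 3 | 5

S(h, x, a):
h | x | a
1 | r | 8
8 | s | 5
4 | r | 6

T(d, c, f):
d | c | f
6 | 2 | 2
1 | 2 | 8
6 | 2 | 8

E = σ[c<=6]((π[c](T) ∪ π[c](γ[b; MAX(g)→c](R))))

Stepwise |·|:
  T → 3
  π[c](T) → 3
  R → 5
  γ[b; MAX(g)→c](R) → 4
  π[c](γ[b; MAX(g)→c](R)) → 4
  (π[c](T) ∪ π[c](γ[b; MAX(g)→c](R))) → 7
  σ[c<=6]((π[c](T) ∪ π[c](γ[b; MAX(g)→c](R)))) → 6

|E| = 6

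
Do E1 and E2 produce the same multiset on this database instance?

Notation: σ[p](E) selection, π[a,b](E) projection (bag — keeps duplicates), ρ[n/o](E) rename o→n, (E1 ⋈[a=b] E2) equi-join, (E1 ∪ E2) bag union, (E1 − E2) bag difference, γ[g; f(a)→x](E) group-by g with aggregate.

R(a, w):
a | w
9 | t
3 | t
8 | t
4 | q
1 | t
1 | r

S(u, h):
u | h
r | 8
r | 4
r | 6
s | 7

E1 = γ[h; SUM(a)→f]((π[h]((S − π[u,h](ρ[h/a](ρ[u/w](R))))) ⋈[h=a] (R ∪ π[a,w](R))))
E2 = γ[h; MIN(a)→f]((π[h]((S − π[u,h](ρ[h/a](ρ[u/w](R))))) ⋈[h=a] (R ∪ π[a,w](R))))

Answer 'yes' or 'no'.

E1 per-node cardinality:
  S → 4
  R → 6
  ρ[u/w](R) → 6
  ρ[h/a](ρ[u/w](R)) → 6
  π[u,h](ρ[h/a](ρ[u/w](R))) → 6
  (S − π[u,h](ρ[h/a](ρ[u/w](R)))) → 4
  π[h]((S − π[u,h](ρ[h/a](ρ[u/w](R))))) → 4
  R → 6
  R → 6
  π[a,w](R) → 6
  (R ∪ π[a,w](R)) → 12
  (π[h]((S − π[u,h](ρ[h/a](ρ[u/w](R))))) ⋈[h=a] (R ∪ π[a,w](R))) → 4
  γ[h; SUM(a)→f]((π[h]((S − π[u,h](ρ[h/a](ρ[u/w](R))))) ⋈[h=a] (R ∪ π[a,w](R)))) → 2
E2 per-node cardinality:
  S → 4
  R → 6
  ρ[u/w](R) → 6
  ρ[h/a](ρ[u/w](R)) → 6
  π[u,h](ρ[h/a](ρ[u/w](R))) → 6
  (S − π[u,h](ρ[h/a](ρ[u/w](R)))) → 4
  π[h]((S − π[u,h](ρ[h/a](ρ[u/w](R))))) → 4
  R → 6
  R → 6
  π[a,w](R) → 6
  (R ∪ π[a,w](R)) → 12
  (π[h]((S − π[u,h](ρ[h/a](ρ[u/w](R))))) ⋈[h=a] (R ∪ π[a,w](R))) → 4
  γ[h; MIN(a)→f]((π[h]((S − π[u,h](ρ[h/a](ρ[u/w](R))))) ⋈[h=a] (R ∪ π[a,w](R)))) → 2

E1 result:
h | f
4 | 8
8 | 16
E2 result:
h | f
4 | 4
8 | 8
Witness: (4, 4) appears 0× in E1 but 1× in E2.

no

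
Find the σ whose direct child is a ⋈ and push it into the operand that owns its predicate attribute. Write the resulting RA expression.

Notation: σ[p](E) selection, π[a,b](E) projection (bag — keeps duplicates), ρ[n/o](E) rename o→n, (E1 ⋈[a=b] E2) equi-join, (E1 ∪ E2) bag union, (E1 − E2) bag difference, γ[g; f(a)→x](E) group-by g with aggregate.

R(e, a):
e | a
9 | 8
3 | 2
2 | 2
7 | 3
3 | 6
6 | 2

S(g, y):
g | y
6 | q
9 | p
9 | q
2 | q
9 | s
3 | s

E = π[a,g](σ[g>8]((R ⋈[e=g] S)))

σ filters on g, owned by the right side.
E' = π[a,g]((R ⋈[e=g] σ[g>8](S)))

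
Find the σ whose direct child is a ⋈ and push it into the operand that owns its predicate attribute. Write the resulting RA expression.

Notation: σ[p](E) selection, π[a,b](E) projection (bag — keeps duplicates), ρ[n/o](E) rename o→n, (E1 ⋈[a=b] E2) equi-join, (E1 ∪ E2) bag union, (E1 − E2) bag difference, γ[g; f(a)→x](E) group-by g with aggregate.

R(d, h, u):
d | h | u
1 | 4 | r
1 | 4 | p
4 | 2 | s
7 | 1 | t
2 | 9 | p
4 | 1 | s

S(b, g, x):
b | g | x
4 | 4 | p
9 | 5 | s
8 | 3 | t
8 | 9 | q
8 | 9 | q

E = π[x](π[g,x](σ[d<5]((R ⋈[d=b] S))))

σ filters on d, owned by the left side.
E' = π[x](π[g,x]((σ[d<5](R) ⋈[d=b] S)))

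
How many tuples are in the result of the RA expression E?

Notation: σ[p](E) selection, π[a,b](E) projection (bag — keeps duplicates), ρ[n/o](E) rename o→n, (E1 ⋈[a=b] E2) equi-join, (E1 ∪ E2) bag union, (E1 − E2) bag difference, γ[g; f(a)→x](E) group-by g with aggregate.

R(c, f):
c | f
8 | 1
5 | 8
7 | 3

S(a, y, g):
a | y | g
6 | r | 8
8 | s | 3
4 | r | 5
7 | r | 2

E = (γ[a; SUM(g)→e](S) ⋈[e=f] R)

Row counts bottom-up:
  S → 4
  γ[a; SUM(g)→e](S) → 4
  R → 3
  (γ[a; SUM(g)→e](S) ⋈[e=f] R) → 2

|E| = 2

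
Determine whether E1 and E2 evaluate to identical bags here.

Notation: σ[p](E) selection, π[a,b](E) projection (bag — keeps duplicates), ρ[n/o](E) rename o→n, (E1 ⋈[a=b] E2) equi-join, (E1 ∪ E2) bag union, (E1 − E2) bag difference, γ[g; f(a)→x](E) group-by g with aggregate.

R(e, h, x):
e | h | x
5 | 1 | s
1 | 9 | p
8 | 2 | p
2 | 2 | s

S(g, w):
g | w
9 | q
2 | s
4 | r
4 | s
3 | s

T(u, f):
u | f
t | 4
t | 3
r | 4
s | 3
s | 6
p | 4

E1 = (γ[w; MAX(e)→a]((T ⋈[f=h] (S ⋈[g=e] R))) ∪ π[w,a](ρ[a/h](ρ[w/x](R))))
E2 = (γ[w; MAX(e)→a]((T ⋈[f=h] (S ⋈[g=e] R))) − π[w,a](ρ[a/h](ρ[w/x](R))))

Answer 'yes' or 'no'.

E1 per-node cardinality:
  T → 6
  S → 5
  R → 4
  (S ⋈[g=e] R) → 1
  (T ⋈[f=h] (S ⋈[g=e] R)) → 0
  γ[w; MAX(e)→a]((T ⋈[f=h] (S ⋈[g=e] R))) → 0
  R → 4
  ρ[w/x](R) → 4
  ρ[a/h](ρ[w/x](R)) → 4
  π[w,a](ρ[a/h](ρ[w/x](R))) → 4
  (γ[w; MAX(e)→a]((T ⋈[f=h] (S ⋈[g=e] R))) ∪ π[w,a](ρ[a/h](ρ[w/x](R)))) → 4
E2 per-node cardinality:
  T → 6
  S → 5
  R → 4
  (S ⋈[g=e] R) → 1
  (T ⋈[f=h] (S ⋈[g=e] R)) → 0
  γ[w; MAX(e)→a]((T ⋈[f=h] (S ⋈[g=e] R))) → 0
  R → 4
  ρ[w/x](R) → 4
  ρ[a/h](ρ[w/x](R)) → 4
  π[w,a](ρ[a/h](ρ[w/x](R))) → 4
  (γ[w; MAX(e)→a]((T ⋈[f=h] (S ⋈[g=e] R))) − π[w,a](ρ[a/h](ρ[w/x](R)))) → 0

E1 result:
w | a
p | 2
p | 9
s | 1
s | 2
E2 result:
w | a
(0 rows)
Witness: ('p', 9) appears 1× in E1 but 0× in E2.

no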